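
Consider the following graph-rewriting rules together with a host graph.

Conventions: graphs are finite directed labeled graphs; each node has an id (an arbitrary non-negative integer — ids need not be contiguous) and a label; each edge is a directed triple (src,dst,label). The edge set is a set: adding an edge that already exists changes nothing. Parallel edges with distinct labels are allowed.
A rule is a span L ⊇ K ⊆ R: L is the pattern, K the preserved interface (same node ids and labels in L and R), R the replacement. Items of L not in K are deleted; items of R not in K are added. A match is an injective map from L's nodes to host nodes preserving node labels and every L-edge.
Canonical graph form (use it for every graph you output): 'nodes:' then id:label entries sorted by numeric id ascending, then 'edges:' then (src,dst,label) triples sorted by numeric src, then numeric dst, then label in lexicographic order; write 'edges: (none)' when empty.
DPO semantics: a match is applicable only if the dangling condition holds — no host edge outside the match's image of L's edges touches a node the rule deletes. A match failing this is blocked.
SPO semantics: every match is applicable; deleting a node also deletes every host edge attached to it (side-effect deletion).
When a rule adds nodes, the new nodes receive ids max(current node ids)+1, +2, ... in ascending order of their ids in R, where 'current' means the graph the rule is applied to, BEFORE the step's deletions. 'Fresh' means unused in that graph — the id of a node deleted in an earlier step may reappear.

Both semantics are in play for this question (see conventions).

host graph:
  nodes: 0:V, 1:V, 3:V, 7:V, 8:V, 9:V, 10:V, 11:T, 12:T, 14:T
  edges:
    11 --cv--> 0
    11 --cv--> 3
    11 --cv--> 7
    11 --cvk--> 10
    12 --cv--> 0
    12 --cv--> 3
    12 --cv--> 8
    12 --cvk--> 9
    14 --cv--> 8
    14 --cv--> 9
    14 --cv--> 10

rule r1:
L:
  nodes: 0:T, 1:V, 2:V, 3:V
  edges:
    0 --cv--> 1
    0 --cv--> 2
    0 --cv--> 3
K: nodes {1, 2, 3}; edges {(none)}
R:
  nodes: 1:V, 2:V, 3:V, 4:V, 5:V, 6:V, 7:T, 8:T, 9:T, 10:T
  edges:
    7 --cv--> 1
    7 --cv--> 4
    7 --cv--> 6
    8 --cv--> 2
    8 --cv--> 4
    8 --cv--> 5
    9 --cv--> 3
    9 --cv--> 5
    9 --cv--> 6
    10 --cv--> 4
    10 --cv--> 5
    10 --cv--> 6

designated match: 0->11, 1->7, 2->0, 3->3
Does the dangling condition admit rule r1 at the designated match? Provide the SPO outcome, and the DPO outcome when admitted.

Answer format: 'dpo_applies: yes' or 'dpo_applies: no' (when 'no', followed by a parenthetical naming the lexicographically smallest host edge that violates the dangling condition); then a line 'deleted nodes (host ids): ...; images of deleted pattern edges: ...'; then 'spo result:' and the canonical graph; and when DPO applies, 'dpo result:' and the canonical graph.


dpo_applies: no
(the rule deletes node 11, which keeps host edge (11,10,cvk) outside the match image — the dangling condition fails, DPO blocks; SPO proceeds and side-deletes such edges)
deleted nodes (host ids): 11; images of deleted pattern edges: (11,0,cv); (11,3,cv); (11,7,cv)
spo result:
nodes: 0:V, 1:V, 3:V, 7:V, 8:V, 9:V, 10:V, 12:T, 14:T, 15:V, 16:V, 17:V, 18:T, 19:T, 20:T, 21:T
edges: (12,0,cv); (12,3,cv); (12,8,cv); (12,9,cvk); (14,8,cv); (14,9,cv); (14,10,cv); (18,7,cv); (18,15,cv); (18,17,cv); (19,0,cv); (19,15,cv); (19,16,cv); (20,3,cv); (20,16,cv); (20,17,cv); (21,15,cv); (21,16,cv); (21,17,cv)


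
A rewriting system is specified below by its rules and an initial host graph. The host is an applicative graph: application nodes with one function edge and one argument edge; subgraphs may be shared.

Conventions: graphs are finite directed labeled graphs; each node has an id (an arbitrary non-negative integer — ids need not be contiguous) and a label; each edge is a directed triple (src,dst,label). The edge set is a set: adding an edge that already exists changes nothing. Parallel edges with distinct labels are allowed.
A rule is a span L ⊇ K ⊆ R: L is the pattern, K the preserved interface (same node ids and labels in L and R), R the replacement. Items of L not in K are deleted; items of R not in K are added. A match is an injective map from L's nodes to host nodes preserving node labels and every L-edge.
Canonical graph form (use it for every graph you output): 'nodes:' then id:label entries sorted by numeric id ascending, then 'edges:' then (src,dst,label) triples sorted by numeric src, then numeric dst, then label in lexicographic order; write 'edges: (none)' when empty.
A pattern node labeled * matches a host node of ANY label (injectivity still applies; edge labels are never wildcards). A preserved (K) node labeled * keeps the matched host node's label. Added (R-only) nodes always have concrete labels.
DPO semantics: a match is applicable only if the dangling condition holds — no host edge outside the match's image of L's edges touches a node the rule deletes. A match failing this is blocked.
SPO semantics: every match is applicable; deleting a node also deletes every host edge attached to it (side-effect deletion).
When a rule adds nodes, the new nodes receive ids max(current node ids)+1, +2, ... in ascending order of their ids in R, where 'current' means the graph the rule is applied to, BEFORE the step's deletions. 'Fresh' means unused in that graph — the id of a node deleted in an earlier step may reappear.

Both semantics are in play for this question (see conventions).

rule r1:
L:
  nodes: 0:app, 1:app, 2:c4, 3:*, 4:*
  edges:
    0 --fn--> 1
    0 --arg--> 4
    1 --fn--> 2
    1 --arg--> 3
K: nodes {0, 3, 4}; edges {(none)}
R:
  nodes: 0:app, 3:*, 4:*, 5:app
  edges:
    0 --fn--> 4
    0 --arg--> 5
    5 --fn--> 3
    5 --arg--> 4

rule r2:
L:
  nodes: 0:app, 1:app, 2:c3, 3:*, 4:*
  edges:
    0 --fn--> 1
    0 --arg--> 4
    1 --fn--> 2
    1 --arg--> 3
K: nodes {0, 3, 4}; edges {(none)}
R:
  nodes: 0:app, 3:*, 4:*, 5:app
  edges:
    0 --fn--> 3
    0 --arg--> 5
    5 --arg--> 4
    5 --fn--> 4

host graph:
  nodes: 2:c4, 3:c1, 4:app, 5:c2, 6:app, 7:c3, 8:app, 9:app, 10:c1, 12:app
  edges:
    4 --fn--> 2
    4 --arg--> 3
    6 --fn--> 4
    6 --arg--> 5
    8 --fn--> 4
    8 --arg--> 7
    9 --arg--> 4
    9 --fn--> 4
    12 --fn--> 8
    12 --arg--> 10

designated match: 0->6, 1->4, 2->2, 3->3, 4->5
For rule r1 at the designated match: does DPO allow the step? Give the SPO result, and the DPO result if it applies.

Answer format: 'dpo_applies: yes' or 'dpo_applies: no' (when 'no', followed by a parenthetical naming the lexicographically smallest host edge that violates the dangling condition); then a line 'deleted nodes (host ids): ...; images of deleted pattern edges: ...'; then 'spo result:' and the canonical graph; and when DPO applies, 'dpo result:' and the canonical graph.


dpo_applies: no
(the rule deletes node 4, which keeps host edge (8,4,fn) outside the match image — the dangling condition fails, DPO blocks; SPO proceeds and side-deletes such edges)
deleted nodes (host ids): 2, 4; images of deleted pattern edges: (4,2,fn); (4,3,arg); (6,4,fn); (6,5,arg)
spo result:
nodes: 3:c1, 5:c2, 6:app, 7:c3, 8:app, 9:app, 10:c1, 12:app, 13:app
edges: (6,5,fn); (6,13,arg); (8,7,arg); (12,8,fn); (12,10,arg); (13,3,fn); (13,5,arg)


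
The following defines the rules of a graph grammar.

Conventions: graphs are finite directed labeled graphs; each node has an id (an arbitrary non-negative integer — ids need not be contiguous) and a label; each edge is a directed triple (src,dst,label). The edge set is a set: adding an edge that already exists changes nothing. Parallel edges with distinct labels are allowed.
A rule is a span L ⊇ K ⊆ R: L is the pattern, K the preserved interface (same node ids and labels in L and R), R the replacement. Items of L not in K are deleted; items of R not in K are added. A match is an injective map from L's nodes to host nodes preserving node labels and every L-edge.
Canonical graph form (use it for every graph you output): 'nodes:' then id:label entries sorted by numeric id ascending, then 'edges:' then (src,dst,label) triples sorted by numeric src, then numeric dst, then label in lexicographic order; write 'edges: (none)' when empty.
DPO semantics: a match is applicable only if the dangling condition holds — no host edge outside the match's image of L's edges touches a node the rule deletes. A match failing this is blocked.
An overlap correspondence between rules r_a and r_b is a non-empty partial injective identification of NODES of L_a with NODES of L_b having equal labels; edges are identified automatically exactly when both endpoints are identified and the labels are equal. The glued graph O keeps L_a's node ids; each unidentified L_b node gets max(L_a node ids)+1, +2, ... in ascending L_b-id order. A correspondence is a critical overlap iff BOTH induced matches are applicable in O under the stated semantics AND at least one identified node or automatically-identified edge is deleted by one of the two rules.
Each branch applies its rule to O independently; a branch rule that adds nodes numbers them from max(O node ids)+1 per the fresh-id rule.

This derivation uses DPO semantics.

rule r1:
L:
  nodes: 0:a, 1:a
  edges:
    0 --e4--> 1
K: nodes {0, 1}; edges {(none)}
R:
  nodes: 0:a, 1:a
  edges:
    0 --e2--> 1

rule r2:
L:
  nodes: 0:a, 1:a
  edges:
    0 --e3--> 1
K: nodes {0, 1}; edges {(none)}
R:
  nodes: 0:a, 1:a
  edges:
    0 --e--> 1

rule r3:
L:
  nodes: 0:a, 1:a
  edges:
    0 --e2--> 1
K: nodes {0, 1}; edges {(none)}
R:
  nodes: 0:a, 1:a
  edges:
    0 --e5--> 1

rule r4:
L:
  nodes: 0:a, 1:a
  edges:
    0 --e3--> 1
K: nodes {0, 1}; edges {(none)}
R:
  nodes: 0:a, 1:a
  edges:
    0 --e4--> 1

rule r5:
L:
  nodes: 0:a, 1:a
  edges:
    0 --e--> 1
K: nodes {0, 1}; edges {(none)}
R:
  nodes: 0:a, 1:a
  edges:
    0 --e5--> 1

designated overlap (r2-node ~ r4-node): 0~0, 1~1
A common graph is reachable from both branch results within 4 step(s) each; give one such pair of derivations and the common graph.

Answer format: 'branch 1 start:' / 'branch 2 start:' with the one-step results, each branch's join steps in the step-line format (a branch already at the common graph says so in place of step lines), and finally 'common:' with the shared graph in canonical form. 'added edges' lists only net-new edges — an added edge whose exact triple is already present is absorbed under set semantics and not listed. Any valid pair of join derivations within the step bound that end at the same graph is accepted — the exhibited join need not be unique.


branch 1 start:
nodes: 0:a, 1:a
edges: (0,1,e)
branch 2 start:
nodes: 0:a, 1:a
edges: (0,1,e4)
branch 1 step 1: rule r5; match: 0->0, 1->1; deleted nodes (none); deleted edges (0,1,e); added nodes (none); added edges (0,1,e5); result: nodes: 0:a, 1:a edges: (0,1,e5)
branch 2 step 1: rule r1; match: 0->0, 1->1; deleted nodes (none); deleted edges (0,1,e4); added nodes (none); added edges (0,1,e2); result: nodes: 0:a, 1:a edges: (0,1,e2)
branch 2 step 2: rule r3; match: 0->0, 1->1; deleted nodes (none); deleted edges (0,1,e2); added nodes (none); added edges (0,1,e5); result: nodes: 0:a, 1:a edges: (0,1,e5)
common:
nodes: 0:a, 1:a
edges: (0,1,e5)


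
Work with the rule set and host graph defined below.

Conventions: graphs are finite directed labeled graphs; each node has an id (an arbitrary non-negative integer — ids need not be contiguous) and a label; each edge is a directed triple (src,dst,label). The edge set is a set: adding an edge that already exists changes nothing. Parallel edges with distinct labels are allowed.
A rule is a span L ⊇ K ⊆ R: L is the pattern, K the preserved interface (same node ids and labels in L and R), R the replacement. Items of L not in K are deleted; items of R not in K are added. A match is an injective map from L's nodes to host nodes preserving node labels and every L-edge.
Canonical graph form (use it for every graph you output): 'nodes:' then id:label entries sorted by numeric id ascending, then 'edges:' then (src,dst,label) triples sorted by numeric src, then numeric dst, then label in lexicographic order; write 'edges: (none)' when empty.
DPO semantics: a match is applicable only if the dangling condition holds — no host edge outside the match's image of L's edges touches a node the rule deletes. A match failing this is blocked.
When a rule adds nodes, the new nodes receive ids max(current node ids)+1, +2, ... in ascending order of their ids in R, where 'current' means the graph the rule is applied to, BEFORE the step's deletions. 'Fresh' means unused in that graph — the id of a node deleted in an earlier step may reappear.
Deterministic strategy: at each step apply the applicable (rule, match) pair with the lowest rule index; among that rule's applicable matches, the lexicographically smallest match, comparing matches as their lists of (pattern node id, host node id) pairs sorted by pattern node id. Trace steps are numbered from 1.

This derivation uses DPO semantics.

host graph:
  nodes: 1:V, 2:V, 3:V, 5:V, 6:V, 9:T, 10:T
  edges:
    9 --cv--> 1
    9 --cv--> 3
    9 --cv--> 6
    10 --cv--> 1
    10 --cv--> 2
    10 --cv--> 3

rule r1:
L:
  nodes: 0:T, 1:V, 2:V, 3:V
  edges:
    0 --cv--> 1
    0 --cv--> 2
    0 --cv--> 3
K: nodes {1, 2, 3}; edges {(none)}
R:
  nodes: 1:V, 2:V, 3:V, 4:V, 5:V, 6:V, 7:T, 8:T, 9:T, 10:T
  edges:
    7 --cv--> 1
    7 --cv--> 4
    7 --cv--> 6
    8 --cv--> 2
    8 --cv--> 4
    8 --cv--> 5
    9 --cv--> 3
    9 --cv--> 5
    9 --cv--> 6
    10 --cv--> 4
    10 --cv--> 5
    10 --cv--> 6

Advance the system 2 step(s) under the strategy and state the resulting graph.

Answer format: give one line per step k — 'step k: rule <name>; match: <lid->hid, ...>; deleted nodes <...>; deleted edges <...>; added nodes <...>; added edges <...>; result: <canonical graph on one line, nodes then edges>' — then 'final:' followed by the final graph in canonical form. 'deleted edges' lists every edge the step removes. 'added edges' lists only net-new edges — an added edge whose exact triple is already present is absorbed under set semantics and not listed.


step 1: rule r1; match: 0->9, 1->1, 2->3, 3->6; deleted nodes 9; deleted edges (9,1,cv); (9,3,cv); (9,6,cv); added nodes 11, 12, 13, 14, 15, 16, 17; added edges (14,1,cv); (14,11,cv); (14,13,cv); (15,3,cv); (15,11,cv); (15,12,cv); (16,6,cv); (16,12,cv); (16,13,cv); (17,11,cv); (17,12,cv); (17,13,cv); result: nodes: 1:V, 2:V, 3:V, 5:V, 6:V, 10:T, 11:V, 12:V, 13:V, 14:T, 15:T, 16:T, 17:T edges: (10,1,cv); (10,2,cv); (10,3,cv); (14,1,cv); (14,11,cv); (14,13,cv); (15,3,cv); (15,11,cv); (15,12,cv); (16,6,cv); (16,12,cv); (16,13,cv); (17,11,cv); (17,12,cv); (17,13,cv)
step 2: rule r1; match: 0->10, 1->1, 2->2, 3->3; deleted nodes 10; deleted edges (10,1,cv); (10,2,cv); (10,3,cv); added nodes 18, 19, 20, 21, 22, 23, 24; added edges (21,1,cv); (21,18,cv); (21,20,cv); (22,2,cv); (22,18,cv); (22,19,cv); (23,3,cv); (23,19,cv); (23,20,cv); (24,18,cv); (24,19,cv); (24,20,cv); result: nodes: 1:V, 2:V, 3:V, 5:V, 6:V, 11:V, 12:V, 13:V, 14:T, 15:T, 16:T, 17:T, 18:V, 19:V, 20:V, 21:T, 22:T, 23:T, 24:T edges: (14,1,cv); (14,11,cv); (14,13,cv); (15,3,cv); (15,11,cv); (15,12,cv); (16,6,cv); (16,12,cv); (16,13,cv); (17,11,cv); (17,12,cv); (17,13,cv); (21,1,cv); (21,18,cv); (21,20,cv); (22,2,cv); (22,18,cv); (22,19,cv); (23,3,cv); (23,19,cv); (23,20,cv); (24,18,cv); (24,19,cv); (24,20,cv)
final:
nodes: 1:V, 2:V, 3:V, 5:V, 6:V, 11:V, 12:V, 13:V, 14:T, 15:T, 16:T, 17:T, 18:V, 19:V, 20:V, 21:T, 22:T, 23:T, 24:T
edges: (14,1,cv); (14,11,cv); (14,13,cv); (15,3,cv); (15,11,cv); (15,12,cv); (16,6,cv); (16,12,cv); (16,13,cv); (17,11,cv); (17,12,cv); (17,13,cv); (21,1,cv); (21,18,cv); (21,20,cv); (22,2,cv); (22,18,cv); (22,19,cv); (23,3,cv); (23,19,cv); (23,20,cv); (24,18,cv); (24,19,cv); (24,20,cv)


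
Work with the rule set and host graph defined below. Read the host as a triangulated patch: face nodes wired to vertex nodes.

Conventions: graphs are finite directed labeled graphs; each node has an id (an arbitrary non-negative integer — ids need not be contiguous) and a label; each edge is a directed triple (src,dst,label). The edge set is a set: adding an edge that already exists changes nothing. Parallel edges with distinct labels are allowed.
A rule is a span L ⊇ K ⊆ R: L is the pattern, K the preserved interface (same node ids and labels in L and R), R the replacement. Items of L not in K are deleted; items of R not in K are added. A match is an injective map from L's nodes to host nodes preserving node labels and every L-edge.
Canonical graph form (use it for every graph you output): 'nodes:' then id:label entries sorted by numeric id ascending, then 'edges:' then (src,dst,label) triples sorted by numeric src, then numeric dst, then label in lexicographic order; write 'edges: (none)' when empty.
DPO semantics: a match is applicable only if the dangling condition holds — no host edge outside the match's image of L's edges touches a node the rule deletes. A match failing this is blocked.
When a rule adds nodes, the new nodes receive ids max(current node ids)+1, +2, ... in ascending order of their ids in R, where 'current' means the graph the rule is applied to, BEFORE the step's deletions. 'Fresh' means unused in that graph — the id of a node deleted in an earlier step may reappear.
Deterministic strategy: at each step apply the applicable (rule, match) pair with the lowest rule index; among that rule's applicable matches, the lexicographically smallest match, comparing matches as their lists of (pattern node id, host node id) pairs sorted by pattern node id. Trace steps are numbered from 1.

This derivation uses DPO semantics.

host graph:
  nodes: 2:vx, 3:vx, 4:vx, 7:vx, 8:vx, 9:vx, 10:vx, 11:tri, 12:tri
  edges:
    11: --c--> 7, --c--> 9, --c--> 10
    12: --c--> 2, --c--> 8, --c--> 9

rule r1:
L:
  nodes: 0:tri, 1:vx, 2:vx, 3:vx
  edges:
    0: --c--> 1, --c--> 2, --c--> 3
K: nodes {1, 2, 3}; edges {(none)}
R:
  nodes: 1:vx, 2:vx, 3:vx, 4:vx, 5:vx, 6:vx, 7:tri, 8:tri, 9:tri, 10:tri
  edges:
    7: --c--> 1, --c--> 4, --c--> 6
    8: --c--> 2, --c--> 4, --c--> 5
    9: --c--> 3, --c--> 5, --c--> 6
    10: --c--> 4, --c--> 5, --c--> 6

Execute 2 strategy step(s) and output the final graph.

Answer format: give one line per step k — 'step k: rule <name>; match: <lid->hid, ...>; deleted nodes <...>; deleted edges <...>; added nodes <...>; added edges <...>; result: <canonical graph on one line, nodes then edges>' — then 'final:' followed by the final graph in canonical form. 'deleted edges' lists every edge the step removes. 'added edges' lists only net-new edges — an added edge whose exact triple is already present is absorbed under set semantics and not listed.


step 1: rule r1; match: 0->11, 1->7, 2->9, 3->10; deleted nodes 11; deleted edges (11,7,c); (11,9,c); (11,10,c); added nodes 13, 14, 15, 16, 17, 18, 19; added edges (16,7,c); (16,13,c); (16,15,c); (17,9,c); (17,13,c); (17,14,c); (18,10,c); (18,14,c); (18,15,c); (19,13,c); (19,14,c); (19,15,c); result: nodes: 2:vx, 3:vx, 4:vx, 7:vx, 8:vx, 9:vx, 10:vx, 12:tri, 13:vx, 14:vx, 15:vx, 16:tri, 17:tri, 18:tri, 19:tri edges: (12,2,c); (12,8,c); (12,9,c); (16,7,c); (16,13,c); (16,15,c); (17,9,c); (17,13,c); (17,14,c); (18,10,c); (18,14,c); (18,15,c); (19,13,c); (19,14,c); (19,15,c)
step 2: rule r1; match: 0->12, 1->2, 2->8, 3->9; deleted nodes 12; deleted edges (12,2,c); (12,8,c); (12,9,c); added nodes 20, 21, 22, 23, 24, 25, 26; added edges (23,2,c); (23,20,c); (23,22,c); (24,8,c); (24,20,c); (24,21,c); (25,9,c); (25,21,c); (25,22,c); (26,20,c); (26,21,c); (26,22,c); result: nodes: 2:vx, 3:vx, 4:vx, 7:vx, 8:vx, 9:vx, 10:vx, 13:vx, 14:vx, 15:vx, 16:tri, 17:tri, 18:tri, 19:tri, 20:vx, 21:vx, 22:vx, 23:tri, 24:tri, 25:tri, 26:tri edges: (16,7,c); (16,13,c); (16,15,c); (17,9,c); (17,13,c); (17,14,c); (18,10,c); (18,14,c); (18,15,c); (19,13,c); (19,14,c); (19,15,c); (23,2,c); (23,20,c); (23,22,c); (24,8,c); (24,20,c); (24,21,c); (25,9,c); (25,21,c); (25,22,c); (26,20,c); (26,21,c); (26,22,c)
final:
nodes: 2:vx, 3:vx, 4:vx, 7:vx, 8:vx, 9:vx, 10:vx, 13:vx, 14:vx, 15:vx, 16:tri, 17:tri, 18:tri, 19:tri, 20:vx, 21:vx, 22:vx, 23:tri, 24:tri, 25:tri, 26:tri
edges: (16,7,c); (16,13,c); (16,15,c); (17,9,c); (17,13,c); (17,14,c); (18,10,c); (18,14,c); (18,15,c); (19,13,c); (19,14,c); (19,15,c); (23,2,c); (23,20,c); (23,22,c); (24,8,c); (24,20,c); (24,21,c); (25,9,c); (25,21,c); (25,22,c); (26,20,c); (26,21,c); (26,22,c)


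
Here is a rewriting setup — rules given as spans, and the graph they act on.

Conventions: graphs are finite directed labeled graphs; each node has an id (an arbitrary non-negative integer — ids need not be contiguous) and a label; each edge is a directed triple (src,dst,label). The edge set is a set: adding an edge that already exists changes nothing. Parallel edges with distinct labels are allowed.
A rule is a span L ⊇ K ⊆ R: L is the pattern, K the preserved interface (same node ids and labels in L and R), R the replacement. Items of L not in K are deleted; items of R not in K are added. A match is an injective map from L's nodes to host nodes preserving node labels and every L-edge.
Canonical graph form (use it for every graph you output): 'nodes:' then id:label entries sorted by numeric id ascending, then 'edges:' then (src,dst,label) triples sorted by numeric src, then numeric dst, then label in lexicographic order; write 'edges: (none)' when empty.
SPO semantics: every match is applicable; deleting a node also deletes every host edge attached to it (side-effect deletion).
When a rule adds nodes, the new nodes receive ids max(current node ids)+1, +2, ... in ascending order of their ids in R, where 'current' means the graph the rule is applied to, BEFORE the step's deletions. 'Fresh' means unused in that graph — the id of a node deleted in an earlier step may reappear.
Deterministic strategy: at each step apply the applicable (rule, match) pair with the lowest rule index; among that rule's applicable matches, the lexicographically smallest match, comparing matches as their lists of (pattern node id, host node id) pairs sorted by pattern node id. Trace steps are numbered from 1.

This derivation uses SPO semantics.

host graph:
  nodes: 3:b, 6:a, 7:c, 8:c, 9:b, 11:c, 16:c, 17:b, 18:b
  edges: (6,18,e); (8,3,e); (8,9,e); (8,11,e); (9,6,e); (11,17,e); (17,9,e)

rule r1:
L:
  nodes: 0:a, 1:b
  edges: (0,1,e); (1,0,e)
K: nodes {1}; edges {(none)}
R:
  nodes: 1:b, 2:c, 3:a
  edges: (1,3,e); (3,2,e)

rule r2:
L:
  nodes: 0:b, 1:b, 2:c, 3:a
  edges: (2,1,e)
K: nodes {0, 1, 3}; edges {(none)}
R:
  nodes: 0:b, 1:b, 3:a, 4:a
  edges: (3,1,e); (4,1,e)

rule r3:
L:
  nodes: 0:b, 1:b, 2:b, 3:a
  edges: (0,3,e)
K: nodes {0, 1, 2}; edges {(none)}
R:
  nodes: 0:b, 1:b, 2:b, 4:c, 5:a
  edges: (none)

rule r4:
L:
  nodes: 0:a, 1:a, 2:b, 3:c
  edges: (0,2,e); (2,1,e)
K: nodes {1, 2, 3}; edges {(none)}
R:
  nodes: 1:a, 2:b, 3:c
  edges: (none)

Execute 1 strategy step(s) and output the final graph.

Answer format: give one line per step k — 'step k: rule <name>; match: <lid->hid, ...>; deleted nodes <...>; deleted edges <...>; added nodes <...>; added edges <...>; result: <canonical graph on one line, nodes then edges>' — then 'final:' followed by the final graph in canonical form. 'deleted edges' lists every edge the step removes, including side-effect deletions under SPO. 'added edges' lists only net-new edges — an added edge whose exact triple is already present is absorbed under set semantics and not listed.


step 1: rule r2; match: 0->3, 1->9, 2->8, 3->6; deleted nodes 8; deleted edges (8,3,e); (8,9,e); (8,11,e); added nodes 19; added edges (6,9,e); (19,9,e); result: nodes: 3:b, 6:a, 7:c, 9:b, 11:c, 16:c, 17:b, 18:b, 19:a edges: (6,9,e); (6,18,e); (9,6,e); (11,17,e); (17,9,e); (19,9,e)
final:
nodes: 3:b, 6:a, 7:c, 9:b, 11:c, 16:c, 17:b, 18:b, 19:a
edges: (6,9,e); (6,18,e); (9,6,e); (11,17,e); (17,9,e); (19,9,e)


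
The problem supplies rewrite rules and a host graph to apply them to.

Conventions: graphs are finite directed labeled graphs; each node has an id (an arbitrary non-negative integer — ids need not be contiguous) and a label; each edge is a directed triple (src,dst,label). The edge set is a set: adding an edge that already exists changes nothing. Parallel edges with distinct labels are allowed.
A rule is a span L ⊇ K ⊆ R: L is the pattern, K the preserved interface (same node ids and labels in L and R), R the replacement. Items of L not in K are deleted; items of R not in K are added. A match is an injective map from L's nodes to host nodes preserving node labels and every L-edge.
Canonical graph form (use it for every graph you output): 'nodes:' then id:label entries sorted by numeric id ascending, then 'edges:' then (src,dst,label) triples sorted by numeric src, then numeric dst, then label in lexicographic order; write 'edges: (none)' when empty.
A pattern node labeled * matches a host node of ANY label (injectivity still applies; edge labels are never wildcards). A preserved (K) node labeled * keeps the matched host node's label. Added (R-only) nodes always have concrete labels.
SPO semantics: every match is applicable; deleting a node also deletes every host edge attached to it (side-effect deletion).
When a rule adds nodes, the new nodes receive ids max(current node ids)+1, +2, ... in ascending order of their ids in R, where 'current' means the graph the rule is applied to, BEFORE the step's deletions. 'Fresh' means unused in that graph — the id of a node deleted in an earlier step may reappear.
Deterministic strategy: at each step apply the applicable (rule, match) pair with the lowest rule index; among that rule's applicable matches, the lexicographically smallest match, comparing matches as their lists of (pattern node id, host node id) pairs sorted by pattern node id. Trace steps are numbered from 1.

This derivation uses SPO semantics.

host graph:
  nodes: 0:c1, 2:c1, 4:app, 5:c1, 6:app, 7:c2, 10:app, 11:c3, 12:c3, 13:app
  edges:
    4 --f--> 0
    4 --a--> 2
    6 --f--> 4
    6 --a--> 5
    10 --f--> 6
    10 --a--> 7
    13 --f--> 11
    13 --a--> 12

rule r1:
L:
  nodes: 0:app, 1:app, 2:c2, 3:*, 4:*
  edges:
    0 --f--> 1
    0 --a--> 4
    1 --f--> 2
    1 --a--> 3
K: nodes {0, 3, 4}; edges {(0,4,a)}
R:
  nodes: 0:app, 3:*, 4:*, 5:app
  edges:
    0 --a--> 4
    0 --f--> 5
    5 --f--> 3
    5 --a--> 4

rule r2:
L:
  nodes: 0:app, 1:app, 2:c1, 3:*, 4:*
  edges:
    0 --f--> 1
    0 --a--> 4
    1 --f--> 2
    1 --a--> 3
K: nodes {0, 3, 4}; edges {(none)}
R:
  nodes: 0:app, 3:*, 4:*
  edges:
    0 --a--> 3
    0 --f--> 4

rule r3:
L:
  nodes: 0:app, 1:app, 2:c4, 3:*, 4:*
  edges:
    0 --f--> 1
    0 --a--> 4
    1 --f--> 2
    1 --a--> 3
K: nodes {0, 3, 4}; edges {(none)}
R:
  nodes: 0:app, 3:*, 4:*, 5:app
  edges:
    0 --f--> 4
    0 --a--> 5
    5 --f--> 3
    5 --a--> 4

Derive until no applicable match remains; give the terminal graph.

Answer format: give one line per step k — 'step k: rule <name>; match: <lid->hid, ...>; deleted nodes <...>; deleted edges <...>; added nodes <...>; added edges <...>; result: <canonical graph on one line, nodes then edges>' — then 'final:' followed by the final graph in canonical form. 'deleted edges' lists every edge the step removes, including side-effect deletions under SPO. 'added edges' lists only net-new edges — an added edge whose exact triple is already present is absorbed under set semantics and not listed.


step 1: rule r2; match: 0->6, 1->4, 2->0, 3->2, 4->5; deleted nodes 0, 4; deleted edges (4,0,f); (4,2,a); (6,4,f); (6,5,a); added nodes (none); added edges (6,2,a); (6,5,f); result: nodes: 2:c1, 5:c1, 6:app, 7:c2, 10:app, 11:c3, 12:c3, 13:app edges: (6,2,a); (6,5,f); (10,6,f); (10,7,a); (13,11,f); (13,12,a)
step 2: rule r2; match: 0->10, 1->6, 2->5, 3->2, 4->7; deleted nodes 5, 6; deleted edges (6,2,a); (6,5,f); (10,6,f); (10,7,a); added nodes (none); added edges (10,2,a); (10,7,f); result: nodes: 2:c1, 7:c2, 10:app, 11:c3, 12:c3, 13:app edges: (10,2,a); (10,7,f); (13,11,f); (13,12,a)
final:
nodes: 2:c1, 7:c2, 10:app, 11:c3, 12:c3, 13:app
edges: (10,2,a); (10,7,f); (13,11,f); (13,12,a)


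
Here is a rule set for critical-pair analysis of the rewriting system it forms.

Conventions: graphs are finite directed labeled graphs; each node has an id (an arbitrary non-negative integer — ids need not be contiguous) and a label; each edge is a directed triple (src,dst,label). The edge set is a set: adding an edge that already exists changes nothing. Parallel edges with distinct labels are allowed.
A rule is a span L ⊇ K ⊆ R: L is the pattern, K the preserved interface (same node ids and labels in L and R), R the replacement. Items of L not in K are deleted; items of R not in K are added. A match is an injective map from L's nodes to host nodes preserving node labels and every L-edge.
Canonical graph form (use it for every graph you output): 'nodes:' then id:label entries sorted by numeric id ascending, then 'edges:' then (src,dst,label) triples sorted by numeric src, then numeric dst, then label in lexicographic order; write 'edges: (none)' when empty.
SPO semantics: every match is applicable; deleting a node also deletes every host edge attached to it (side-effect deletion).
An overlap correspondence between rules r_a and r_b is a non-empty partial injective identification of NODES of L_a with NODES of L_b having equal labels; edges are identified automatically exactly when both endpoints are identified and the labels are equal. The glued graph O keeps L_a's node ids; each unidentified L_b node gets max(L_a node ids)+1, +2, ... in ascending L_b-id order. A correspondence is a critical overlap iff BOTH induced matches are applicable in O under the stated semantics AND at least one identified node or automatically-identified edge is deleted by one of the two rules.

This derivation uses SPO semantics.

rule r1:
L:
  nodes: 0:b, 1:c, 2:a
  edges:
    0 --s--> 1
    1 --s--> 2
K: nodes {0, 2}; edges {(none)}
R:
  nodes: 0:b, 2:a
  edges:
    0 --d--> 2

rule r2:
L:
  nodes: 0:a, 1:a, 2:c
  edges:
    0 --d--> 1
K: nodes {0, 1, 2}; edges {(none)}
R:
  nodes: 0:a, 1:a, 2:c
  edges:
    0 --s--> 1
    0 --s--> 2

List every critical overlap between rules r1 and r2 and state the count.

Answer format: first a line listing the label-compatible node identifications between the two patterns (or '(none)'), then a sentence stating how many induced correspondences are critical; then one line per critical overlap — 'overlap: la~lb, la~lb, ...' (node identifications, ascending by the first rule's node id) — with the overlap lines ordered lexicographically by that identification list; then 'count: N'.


label-compatible node identifications between L(r1) and L(r2): 1~2, 2~0, 2~1
3 of the induced correspondences are critical overlaps of r1 and r2.
overlap: 1~2
overlap: 1~2, 2~0
overlap: 1~2, 2~1
count: 3


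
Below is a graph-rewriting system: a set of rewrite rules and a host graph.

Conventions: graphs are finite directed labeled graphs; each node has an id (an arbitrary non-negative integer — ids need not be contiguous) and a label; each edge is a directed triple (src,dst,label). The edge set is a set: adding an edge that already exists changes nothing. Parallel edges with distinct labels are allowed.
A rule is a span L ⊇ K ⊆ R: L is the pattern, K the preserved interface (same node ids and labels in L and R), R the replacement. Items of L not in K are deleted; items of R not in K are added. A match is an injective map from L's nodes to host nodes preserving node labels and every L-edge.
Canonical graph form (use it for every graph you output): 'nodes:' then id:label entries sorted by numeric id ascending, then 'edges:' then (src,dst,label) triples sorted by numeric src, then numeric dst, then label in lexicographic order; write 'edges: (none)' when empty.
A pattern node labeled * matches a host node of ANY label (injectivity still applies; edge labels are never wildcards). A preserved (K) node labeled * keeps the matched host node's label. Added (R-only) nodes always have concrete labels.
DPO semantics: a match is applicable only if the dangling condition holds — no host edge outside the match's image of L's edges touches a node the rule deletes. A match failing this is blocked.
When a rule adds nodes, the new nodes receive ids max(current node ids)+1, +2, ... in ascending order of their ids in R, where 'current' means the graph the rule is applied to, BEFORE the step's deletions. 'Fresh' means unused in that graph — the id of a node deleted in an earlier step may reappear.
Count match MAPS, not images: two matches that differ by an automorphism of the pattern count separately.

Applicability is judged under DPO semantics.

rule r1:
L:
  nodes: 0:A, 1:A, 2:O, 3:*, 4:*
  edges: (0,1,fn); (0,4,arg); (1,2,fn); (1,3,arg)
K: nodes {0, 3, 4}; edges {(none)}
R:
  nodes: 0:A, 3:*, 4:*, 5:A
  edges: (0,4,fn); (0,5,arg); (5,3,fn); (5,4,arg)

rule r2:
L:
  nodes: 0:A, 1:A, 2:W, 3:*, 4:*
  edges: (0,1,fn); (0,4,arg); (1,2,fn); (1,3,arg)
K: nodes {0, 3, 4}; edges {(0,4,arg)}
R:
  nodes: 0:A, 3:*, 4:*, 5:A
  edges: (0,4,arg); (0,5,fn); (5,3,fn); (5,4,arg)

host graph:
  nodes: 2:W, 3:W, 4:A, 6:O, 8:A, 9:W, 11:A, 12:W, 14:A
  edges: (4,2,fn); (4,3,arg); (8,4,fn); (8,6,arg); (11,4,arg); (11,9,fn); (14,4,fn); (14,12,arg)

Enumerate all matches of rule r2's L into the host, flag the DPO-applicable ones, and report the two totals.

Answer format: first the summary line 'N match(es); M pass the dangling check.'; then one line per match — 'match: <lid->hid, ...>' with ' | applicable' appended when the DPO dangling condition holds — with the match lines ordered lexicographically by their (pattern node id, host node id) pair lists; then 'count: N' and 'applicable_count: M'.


2 match(es); 0 pass the dangling check.
match: 0->8, 1->4, 2->2, 3->3, 4->6
match: 0->14, 1->4, 2->2, 3->3, 4->12
count: 2
applicable_count: 0


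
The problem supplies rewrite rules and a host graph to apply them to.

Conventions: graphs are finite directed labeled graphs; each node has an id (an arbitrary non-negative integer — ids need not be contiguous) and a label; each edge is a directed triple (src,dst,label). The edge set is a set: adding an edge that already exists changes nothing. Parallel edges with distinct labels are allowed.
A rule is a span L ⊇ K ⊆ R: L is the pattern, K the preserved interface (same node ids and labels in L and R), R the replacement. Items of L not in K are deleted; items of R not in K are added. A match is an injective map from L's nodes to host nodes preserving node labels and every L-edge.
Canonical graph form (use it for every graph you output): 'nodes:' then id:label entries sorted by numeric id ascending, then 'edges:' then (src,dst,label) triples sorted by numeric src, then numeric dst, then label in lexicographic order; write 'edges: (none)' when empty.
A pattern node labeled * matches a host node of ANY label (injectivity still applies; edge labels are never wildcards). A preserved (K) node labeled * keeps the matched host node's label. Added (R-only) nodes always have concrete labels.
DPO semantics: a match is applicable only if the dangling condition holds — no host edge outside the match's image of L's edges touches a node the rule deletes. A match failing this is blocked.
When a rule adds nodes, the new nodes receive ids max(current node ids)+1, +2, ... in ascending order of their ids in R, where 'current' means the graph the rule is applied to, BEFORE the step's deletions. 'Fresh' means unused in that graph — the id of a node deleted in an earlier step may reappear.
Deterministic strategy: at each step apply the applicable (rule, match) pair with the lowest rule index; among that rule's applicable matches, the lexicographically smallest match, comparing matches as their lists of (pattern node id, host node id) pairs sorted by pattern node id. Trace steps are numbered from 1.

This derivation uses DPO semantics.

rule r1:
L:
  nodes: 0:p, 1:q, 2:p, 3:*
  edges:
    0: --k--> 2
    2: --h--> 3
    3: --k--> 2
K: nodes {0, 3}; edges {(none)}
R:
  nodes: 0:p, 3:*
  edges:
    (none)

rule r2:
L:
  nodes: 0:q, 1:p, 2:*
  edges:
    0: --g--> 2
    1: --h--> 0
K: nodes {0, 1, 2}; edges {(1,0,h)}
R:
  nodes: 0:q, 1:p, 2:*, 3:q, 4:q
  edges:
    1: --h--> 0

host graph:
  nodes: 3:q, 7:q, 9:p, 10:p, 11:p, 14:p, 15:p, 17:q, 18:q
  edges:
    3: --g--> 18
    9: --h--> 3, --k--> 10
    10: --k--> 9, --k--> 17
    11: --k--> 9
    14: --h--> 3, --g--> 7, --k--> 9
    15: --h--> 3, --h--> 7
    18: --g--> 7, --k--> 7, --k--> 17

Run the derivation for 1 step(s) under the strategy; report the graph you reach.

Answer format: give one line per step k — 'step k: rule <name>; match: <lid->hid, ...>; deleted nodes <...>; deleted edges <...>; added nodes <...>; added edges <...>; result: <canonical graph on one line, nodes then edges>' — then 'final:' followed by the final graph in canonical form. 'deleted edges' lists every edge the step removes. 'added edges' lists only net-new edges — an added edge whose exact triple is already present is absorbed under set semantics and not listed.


step 1: rule r2; match: 0->3, 1->9, 2->18; deleted nodes (none); deleted edges (3,18,g); added nodes 19, 20; added edges (none); result: nodes: 3:q, 7:q, 9:p, 10:p, 11:p, 14:p, 15:p, 17:q, 18:q, 19:q, 20:q edges: (9,3,h); (9,10,k); (10,9,k); (10,17,k); (11,9,k); (14,3,h); (14,7,g); (14,9,k); (15,3,h); (15,7,h); (18,7,g); (18,7,k); (18,17,k)
final:
nodes: 3:q, 7:q, 9:p, 10:p, 11:p, 14:p, 15:p, 17:q, 18:q, 19:q, 20:q
edges: (9,3,h); (9,10,k); (10,9,k); (10,17,k); (11,9,k); (14,3,h); (14,7,g); (14,9,k); (15,3,h); (15,7,h); (18,7,g); (18,7,k); (18,17,k)


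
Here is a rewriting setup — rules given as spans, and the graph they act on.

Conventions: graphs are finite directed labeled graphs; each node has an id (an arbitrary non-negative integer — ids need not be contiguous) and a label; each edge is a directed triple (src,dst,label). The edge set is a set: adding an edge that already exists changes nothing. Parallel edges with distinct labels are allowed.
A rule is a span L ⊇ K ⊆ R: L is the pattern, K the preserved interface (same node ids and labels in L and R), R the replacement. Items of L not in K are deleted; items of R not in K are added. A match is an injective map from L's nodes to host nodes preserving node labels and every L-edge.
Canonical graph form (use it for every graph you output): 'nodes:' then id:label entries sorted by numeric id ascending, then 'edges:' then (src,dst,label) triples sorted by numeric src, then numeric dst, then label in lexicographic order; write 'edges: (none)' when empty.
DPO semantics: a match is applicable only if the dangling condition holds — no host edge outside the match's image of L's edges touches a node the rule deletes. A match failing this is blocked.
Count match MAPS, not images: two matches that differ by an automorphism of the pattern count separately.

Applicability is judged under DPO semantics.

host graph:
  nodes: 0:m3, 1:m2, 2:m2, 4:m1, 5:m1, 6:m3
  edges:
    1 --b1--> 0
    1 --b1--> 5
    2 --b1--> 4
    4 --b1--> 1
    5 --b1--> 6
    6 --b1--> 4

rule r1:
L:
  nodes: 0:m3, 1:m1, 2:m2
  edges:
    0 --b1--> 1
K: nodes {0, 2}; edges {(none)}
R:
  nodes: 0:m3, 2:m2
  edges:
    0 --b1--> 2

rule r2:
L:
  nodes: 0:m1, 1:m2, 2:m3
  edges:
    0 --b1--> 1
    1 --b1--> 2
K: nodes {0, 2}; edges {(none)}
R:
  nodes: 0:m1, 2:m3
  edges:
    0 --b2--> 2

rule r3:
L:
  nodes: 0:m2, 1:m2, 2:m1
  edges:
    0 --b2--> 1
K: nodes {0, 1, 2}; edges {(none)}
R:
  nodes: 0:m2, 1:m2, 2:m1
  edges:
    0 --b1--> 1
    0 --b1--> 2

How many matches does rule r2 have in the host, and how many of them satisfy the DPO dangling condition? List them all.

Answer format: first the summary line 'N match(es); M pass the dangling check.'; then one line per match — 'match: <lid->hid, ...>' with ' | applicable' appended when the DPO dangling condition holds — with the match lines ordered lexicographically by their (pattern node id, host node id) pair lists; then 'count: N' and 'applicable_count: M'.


1 match(es); 0 pass the dangling check.
match: 0->4, 1->1, 2->0
count: 1
applicable_count: 0


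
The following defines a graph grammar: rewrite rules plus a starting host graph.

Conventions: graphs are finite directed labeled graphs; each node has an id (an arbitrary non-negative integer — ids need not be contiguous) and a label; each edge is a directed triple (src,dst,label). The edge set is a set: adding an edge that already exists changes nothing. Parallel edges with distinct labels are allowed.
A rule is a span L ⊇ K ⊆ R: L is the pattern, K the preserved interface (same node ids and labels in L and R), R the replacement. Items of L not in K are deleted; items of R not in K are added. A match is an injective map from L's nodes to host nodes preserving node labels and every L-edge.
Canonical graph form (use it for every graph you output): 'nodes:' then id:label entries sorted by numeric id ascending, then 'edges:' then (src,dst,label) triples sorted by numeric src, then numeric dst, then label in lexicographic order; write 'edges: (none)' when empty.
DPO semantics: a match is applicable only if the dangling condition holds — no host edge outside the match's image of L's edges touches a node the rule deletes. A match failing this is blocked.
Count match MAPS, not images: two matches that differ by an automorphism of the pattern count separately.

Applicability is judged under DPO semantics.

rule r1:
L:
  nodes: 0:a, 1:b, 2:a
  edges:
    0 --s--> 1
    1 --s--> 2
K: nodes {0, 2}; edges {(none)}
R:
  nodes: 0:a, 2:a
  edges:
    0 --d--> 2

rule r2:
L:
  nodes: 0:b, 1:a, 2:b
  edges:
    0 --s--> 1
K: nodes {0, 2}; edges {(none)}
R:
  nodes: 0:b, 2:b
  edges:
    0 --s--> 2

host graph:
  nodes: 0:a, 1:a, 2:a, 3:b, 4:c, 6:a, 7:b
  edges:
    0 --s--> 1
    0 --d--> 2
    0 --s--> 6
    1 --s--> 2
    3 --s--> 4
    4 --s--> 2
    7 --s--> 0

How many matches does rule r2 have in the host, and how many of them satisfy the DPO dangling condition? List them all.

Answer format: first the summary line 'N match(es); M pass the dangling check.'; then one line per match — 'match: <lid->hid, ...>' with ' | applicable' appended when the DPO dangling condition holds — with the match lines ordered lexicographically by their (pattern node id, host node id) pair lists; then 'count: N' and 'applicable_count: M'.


1 match(es); 0 pass the dangling check.
match: 0->7, 1->0, 2->3
count: 1
applicable_count: 0
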